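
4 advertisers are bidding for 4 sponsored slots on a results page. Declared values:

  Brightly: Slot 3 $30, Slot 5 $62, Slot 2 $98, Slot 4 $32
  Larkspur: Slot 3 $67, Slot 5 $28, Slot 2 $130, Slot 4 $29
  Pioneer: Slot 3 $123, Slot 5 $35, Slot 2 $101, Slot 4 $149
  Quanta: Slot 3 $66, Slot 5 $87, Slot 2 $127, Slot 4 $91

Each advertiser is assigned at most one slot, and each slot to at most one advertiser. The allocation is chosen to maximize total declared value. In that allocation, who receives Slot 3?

Optimal: Brightly→Slot 5 ($62), Larkspur→Slot 2 ($130), Pioneer→Slot 4 ($149), Quanta→Slot 3 ($66) — total 62+130+149+66 = $407.
Next-best assignment: Brightly→Slot 5, Larkspur→Slot 2, Pioneer→Slot 3, Quanta→Slot 4 = $406.
Swapping Brightly↔Quanta (Brightly→Slot 3 $30, Quanta→Slot 5 $87) loses 11.
Quanta's own top slot is Slot 2 ($127), but forcing Quanta→Slot 2 and reassigning the rest optimally gives only $405 — worse by 2.

Quanta receives Slot 3.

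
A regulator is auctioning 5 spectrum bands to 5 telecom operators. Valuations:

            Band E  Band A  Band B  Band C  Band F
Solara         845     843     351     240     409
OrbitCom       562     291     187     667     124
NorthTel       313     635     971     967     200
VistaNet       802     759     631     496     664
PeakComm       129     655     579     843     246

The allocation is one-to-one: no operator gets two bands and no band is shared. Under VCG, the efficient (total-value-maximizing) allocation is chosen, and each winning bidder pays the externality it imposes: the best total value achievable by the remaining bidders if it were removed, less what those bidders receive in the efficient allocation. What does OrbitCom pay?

Efficient allocation: Solara→Band A ($843M), OrbitCom→Band E ($562M), NorthTel→Band B ($971M), VistaNet→Band F ($664M), PeakComm→Band C ($843M); total welfare W = $3883M.
OrbitCom receives Band E at value $562M, so the others get W − 562 = $3321M.
Without OrbitCom: best allocation of the remaining 4 bidders over all 5 bands is Solara→Band A ($843M), NorthTel→Band B ($971M), VistaNet→Band E ($802M), PeakComm→Band C ($843M), total $3459M.
VCG payment = (others' best without OrbitCom) − (others' welfare with OrbitCom) = 3459 − 3321 = $138M.

OrbitCom pays $138M.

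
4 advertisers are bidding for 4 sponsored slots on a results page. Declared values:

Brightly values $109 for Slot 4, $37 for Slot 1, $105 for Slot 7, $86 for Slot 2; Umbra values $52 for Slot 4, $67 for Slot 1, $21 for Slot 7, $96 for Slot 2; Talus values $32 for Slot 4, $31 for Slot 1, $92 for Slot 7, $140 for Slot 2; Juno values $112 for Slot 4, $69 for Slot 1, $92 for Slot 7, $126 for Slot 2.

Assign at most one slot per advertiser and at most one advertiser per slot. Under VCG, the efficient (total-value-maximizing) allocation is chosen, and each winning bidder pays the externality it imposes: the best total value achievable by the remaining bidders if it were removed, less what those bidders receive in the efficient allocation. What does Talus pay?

Efficient allocation: Brightly→Slot 7 ($105), Umbra→Slot 1 ($67), Talus→Slot 2 ($140), Juno→Slot 4 ($112); total welfare W = $424.
Talus receives Slot 2 at value $140, so the others get W − 140 = $284.
Without Talus: best allocation of the remaining 3 bidders over all 4 slots is Brightly→Slot 7 ($105), Umbra→Slot 2 ($96), Juno→Slot 4 ($112), total $313.
VCG payment = (others' best without Talus) − (others' welfare with Talus) = 313 − 284 = $29.

Talus pays $29.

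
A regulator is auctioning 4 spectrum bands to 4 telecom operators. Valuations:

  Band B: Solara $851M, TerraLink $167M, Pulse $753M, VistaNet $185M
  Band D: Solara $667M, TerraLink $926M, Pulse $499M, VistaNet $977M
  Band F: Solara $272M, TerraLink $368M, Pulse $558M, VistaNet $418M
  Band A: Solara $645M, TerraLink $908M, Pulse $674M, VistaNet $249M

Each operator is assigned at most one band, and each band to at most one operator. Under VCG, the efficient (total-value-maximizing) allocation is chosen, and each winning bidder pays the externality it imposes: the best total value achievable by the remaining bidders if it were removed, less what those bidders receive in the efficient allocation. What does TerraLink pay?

Efficient allocation: Solara→Band B ($851M), TerraLink→Band A ($908M), Pulse→Band F ($558M), VistaNet→Band D ($977M); total welfare W = $3294M.
TerraLink receives Band A at value $908M, so the others get W − 908 = $2386M.
Without TerraLink: best allocation of the remaining 3 bidders over all 4 bands is Solara→Band B ($851M), Pulse→Band A ($674M), VistaNet→Band D ($977M), total $2502M.
VCG payment = (others' best without TerraLink) − (others' welfare with TerraLink) = 2502 − 2386 = $116M.

TerraLink pays $116M.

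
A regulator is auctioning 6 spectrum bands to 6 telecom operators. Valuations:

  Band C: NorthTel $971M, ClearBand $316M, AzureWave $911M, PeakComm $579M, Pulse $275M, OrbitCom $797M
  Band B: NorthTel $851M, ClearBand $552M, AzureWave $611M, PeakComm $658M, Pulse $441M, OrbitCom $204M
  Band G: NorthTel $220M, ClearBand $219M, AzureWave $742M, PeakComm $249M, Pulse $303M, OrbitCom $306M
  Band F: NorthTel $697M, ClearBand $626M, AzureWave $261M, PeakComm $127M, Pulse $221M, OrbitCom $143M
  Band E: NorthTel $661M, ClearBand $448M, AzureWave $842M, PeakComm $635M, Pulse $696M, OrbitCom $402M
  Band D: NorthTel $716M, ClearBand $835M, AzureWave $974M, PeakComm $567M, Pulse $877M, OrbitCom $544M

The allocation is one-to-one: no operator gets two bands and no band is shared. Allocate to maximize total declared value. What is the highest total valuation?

Optimal: NorthTel→Band B ($851M), ClearBand→Band F ($626M), AzureWave→Band G ($742M), PeakComm→Band E ($635M), Pulse→Band D ($877M), OrbitCom→Band C ($797M) — total 851+626+742+635+877+797 = $4528M.
Max-entry greedy (repeatedly take the single best remaining cell) gives $4231M, worse by 297.
Next-best assignment: NorthTel→Band F, ClearBand→Band D, AzureWave→Band G, PeakComm→Band B, Pulse→Band E, OrbitCom→Band C = $4425M.
Swapping AzureWave↔PeakComm (AzureWave→Band E $842M, PeakComm→Band G $249M) loses 286.

Maximum total: $4528M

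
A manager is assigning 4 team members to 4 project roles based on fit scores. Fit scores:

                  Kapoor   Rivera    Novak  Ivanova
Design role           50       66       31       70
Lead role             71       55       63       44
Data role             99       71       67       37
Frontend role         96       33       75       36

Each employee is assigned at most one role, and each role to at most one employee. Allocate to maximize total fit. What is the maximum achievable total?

Max total: 300 pts

Optimal: Kapoor→Frontend role (96 pts), Rivera→Data role (71 pts), Novak→Lead role (63 pts), Ivanova→Design role (70 pts) — total 96+71+63+70 = 300 pts.
Column-greedy (each role in turn goes to its best remaining employee) gives 287 pts, worse by 13.
Next-best assignment: Kapoor→Data role, Rivera→Lead role, Novak→Frontend role, Ivanova→Design role = 299 pts.
No other one-to-one assignment exceeds 300 pts.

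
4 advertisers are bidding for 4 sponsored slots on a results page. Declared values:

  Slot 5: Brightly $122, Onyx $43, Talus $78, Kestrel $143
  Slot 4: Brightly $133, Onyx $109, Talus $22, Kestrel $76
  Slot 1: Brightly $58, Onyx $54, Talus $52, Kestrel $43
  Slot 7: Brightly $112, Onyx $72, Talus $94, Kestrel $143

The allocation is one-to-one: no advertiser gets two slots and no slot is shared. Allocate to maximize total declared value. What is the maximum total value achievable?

Optimal: Brightly→Slot 5 ($122), Onyx→Slot 4 ($109), Talus→Slot 1 ($52), Kestrel→Slot 7 ($143) — total 122+109+52+143 = $426.
Column-greedy (each slot in turn goes to its best remaining advertiser) gives $424, worse by 2.
Swapping Kestrel↔Onyx (Kestrel→Slot 4 $76, Onyx→Slot 7 $72) loses 104.

Max total: $426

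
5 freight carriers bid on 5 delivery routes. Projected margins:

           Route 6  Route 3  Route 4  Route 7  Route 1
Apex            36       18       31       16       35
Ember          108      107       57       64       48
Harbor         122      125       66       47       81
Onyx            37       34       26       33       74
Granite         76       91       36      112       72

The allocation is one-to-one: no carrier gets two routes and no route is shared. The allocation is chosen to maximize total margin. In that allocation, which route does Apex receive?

Apex receives Route 4.

Optimal: Apex→Route 4 ($31k), Ember→Route 6 ($108k), Harbor→Route 3 ($125k), Onyx→Route 1 ($74k), Granite→Route 7 ($112k) — total 31+108+125+74+112 = $450k.
Column-greedy (each route in turn goes to its best remaining carrier) gives $333k, worse by 117.
Next-best assignment: Apex→Route 4, Ember→Route 3, Harbor→Route 6, Onyx→Route 1, Granite→Route 7 = $446k.
Apex's own top route is Route 6 ($36k), but forcing Apex→Route 6 and reassigning the rest optimally gives only $404k — worse by 46.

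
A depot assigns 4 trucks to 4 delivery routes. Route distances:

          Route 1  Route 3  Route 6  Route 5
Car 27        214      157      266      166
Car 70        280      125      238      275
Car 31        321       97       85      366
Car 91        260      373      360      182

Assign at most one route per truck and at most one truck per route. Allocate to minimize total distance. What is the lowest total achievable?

Optimal: Car 27→Route 1 (214 km), Car 70→Route 3 (125 km), Car 31→Route 6 (85 km), Car 91→Route 5 (182 km) — total 214+125+85+182 = 606 km.
Row-greedy (each truck in turn takes its cheapest remaining route) gives 898 km, worse by 292.
Next-best assignment: Car 27→Route 5, Car 70→Route 3, Car 31→Route 6, Car 91→Route 1 = 636 km.
Checked against all permutations: 606 km is optimal.

Minimum total: 606 km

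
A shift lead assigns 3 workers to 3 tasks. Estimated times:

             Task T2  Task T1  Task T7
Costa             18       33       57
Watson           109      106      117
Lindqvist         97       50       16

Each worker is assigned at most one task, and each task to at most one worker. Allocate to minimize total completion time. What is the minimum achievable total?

Min total: 140 min

Optimal: Costa→Task T2 (18 min), Watson→Task T1 (106 min), Lindqvist→Task T7 (16 min) — total 18+106+16 = 140 min.
Column-greedy (each task in turn goes to its cheapest remaining worker) gives 185 min, worse by 45.
Swapping Lindqvist↔Watson (Lindqvist→Task T1 50 min, Watson→Task T7 117 min) adds 45.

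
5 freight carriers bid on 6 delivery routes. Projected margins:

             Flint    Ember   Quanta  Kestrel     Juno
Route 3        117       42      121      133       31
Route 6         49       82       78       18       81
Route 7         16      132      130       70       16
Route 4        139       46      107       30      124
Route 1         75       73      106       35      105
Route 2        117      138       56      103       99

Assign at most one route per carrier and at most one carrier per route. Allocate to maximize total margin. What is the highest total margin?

Max total: $645k

This is a one-to-one assignment (maximum-weight bipartite matching).
Optimal: Flint→Route 4 ($139k), Ember→Route 2 ($138k), Quanta→Route 7 ($130k), Kestrel→Route 3 ($133k), Juno→Route 1 ($105k) — total 139+138+130+133+105 = $645k.
Column-greedy (each route in turn goes to its best remaining carrier) gives $589k, worse by 56.
Next-best assignment: Flint→Route 4, Ember→Route 2, Quanta→Route 7, Kestrel→Route 3, Juno→Route 6 = $621k.
Swapping Flint↔Ember (Flint→Route 2 $117k, Ember→Route 4 $46k) loses 114.
No other one-to-one assignment exceeds $645k.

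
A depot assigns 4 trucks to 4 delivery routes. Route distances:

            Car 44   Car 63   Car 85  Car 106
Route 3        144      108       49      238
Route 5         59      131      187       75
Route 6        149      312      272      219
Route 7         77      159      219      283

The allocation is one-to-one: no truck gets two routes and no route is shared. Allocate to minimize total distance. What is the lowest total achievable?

Optimal: Car 44→Route 6 (149 km), Car 63→Route 7 (159 km), Car 85→Route 3 (49 km), Car 106→Route 5 (75 km) — total 149+159+49+75 = 432 km.
Min-entry greedy (repeatedly take the single cheapest remaining cell) gives 486 km, worse by 54.
Every other assignment is strictly worse.

Minimum total: 432 km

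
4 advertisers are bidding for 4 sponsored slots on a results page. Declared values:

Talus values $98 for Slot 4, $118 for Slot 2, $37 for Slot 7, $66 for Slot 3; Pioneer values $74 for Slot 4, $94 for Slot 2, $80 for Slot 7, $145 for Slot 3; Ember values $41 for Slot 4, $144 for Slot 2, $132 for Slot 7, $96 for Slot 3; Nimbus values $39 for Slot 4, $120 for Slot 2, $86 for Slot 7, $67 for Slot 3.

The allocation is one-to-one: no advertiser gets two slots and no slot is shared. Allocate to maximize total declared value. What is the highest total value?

Optimal: Talus→Slot 4 ($98), Pioneer→Slot 3 ($145), Ember→Slot 7 ($132), Nimbus→Slot 2 ($120) — total 98+145+132+120 = $495.
Checked against all permutations: $495 is optimal.

Max total: $495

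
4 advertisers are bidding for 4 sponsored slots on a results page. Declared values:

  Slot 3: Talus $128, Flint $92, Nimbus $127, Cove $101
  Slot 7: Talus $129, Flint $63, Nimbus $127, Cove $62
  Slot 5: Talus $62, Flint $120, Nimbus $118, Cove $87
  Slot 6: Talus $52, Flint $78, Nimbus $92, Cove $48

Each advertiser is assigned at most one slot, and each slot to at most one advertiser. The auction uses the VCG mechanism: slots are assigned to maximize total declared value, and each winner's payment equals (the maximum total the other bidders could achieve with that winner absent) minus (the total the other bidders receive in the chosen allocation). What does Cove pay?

Efficient allocation: Talus→Slot 7 ($129), Flint→Slot 5 ($120), Nimbus→Slot 6 ($92), Cove→Slot 3 ($101); total welfare W = $442.
Cove receives Slot 3 at value $101, so the others get W − 101 = $341.
Without Cove: best allocation of the remaining 3 bidders over all 4 slots is Talus→Slot 7 ($129), Flint→Slot 5 ($120), Nimbus→Slot 3 ($127), total $376.
VCG payment = (others' best without Cove) − (others' welfare with Cove) = 376 − 341 = $35.

Cove pays $35.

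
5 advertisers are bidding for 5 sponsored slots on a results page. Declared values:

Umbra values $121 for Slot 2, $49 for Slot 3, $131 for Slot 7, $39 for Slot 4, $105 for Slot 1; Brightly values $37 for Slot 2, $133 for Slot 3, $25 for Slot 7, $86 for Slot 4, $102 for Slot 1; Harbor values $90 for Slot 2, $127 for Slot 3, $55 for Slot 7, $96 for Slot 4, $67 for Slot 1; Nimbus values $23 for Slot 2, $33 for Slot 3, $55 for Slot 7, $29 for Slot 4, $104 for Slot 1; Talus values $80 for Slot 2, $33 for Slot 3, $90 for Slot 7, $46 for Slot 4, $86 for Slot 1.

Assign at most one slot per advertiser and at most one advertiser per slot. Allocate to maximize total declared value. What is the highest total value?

Treat this as an assignment problem: match each advertiser to one slot.
Optimal: Umbra→Slot 2 ($121), Brightly→Slot 3 ($133), Harbor→Slot 4 ($96), Nimbus→Slot 1 ($104), Talus→Slot 7 ($90) — total 121+133+96+104+90 = $544.
Checked against all permutations: $544 is optimal.

Max total: $544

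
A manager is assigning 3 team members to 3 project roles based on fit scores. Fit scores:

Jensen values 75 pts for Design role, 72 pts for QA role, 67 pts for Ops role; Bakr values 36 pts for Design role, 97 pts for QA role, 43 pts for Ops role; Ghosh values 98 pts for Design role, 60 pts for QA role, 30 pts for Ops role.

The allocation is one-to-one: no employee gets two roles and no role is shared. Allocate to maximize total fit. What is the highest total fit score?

Optimal: Jensen→Ops role (67 pts), Bakr→QA role (97 pts), Ghosh→Design role (98 pts) — total 67+97+98 = 262 pts.
Row-greedy (each employee in turn takes its best remaining role) gives 202 pts, worse by 60.

Maximum total: 262 pts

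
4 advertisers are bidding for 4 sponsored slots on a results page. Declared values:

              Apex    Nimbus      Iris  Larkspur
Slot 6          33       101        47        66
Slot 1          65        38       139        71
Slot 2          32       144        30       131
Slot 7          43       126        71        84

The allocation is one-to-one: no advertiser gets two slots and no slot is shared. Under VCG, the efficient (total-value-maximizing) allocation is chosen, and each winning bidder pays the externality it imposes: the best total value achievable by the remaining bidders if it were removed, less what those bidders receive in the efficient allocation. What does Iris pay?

Iris pays $32.

Efficient allocation: Apex→Slot 6 ($33), Nimbus→Slot 7 ($126), Iris→Slot 1 ($139), Larkspur→Slot 2 ($131); total welfare W = $429.
Iris receives Slot 1 at value $139, so the others get W − 139 = $290.
Without Iris: best allocation of the remaining 3 bidders over all 4 slots is Apex→Slot 1 ($65), Nimbus→Slot 7 ($126), Larkspur→Slot 2 ($131), total $322.
VCG payment = (others' best without Iris) − (others' welfare with Iris) = 322 − 290 = $32.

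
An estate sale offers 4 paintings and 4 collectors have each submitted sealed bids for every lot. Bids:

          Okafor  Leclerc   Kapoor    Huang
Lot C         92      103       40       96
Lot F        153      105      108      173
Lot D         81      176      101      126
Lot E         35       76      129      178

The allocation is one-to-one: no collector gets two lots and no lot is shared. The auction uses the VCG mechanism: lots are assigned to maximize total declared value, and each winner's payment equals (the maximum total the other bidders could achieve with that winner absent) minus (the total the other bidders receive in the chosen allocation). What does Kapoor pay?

Efficient allocation: Okafor→Lot C ($92), Leclerc→Lot D ($176), Kapoor→Lot E ($129), Huang→Lot F ($173); total welfare W = $570.
Kapoor receives Lot E at value $129, so the others get W − 129 = $441.
Without Kapoor: best allocation of the remaining 3 bidders over all 4 lots is Okafor→Lot F ($153), Leclerc→Lot D ($176), Huang→Lot E ($178), total $507.
VCG payment = (others' best without Kapoor) − (others' welfare with Kapoor) = 507 − 441 = $66.

Kapoor pays $66.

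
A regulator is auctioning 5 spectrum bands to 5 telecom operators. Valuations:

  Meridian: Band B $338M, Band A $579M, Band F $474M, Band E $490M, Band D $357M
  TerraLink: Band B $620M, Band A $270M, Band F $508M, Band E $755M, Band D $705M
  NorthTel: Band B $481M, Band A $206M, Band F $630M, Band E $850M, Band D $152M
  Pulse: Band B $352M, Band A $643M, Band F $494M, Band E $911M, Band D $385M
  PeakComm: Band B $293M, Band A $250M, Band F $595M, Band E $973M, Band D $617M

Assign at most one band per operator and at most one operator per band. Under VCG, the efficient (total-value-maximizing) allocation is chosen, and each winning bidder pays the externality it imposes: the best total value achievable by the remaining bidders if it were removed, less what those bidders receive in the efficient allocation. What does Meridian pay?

Efficient allocation: Meridian→Band A ($579M), TerraLink→Band B ($620M), NorthTel→Band F ($630M), Pulse→Band E ($911M), PeakComm→Band D ($617M); total welfare W = $3357M.
Meridian receives Band A at value $579M, so the others get W − 579 = $2778M.
Without Meridian: best allocation of the remaining 4 bidders over all 5 bands is TerraLink→Band D ($705M), NorthTel→Band F ($630M), Pulse→Band A ($643M), PeakComm→Band E ($973M), total $2951M.
VCG payment = (others' best without Meridian) − (others' welfare with Meridian) = 2951 − 2778 = $173M.

Meridian pays $173M.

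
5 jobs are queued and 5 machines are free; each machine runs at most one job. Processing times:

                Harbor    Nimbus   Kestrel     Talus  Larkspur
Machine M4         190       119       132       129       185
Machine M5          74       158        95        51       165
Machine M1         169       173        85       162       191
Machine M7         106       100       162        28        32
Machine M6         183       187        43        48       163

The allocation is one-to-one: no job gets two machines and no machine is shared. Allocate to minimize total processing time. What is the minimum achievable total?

Treat this as an assignment problem: match each job to one machine.
Optimal: Harbor→Machine M5 (74 min), Nimbus→Machine M4 (119 min), Kestrel→Machine M1 (85 min), Talus→Machine M6 (48 min), Larkspur→Machine M7 (32 min) — total 74+119+85+48+32 = 358 min.
Min-entry greedy (repeatedly take the single cheapest remaining cell) gives 455 min, worse by 97.
Every other assignment is strictly worse.

Min total: 358 min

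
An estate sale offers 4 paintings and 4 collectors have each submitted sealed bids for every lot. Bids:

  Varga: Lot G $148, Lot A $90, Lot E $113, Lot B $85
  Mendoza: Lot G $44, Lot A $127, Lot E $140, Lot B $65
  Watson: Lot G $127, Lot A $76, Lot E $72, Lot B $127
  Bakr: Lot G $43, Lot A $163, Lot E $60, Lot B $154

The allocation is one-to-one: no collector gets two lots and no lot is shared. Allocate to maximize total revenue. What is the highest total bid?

Maximum total: $578

Treat this as an assignment problem: match each collector to one lot.
Optimal: Varga→Lot G ($148), Mendoza→Lot E ($140), Watson→Lot B ($127), Bakr→Lot A ($163) — total 148+140+127+163 = $578.
Every other assignment is strictly worse.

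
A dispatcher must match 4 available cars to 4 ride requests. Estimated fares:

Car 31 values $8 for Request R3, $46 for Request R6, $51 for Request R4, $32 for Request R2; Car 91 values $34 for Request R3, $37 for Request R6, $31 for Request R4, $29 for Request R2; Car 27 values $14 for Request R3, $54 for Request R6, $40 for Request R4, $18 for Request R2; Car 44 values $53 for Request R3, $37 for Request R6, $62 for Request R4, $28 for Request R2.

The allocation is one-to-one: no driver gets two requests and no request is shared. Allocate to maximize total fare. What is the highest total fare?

Optimal: Car 31→Request R4 ($51), Car 91→Request R2 ($29), Car 27→Request R6 ($54), Car 44→Request R3 ($53) — total 51+29+54+53 = $187.
Max-entry greedy (repeatedly take the single best remaining cell) gives $182, worse by 5.
No other one-to-one assignment exceeds $187.

Maximum total: $187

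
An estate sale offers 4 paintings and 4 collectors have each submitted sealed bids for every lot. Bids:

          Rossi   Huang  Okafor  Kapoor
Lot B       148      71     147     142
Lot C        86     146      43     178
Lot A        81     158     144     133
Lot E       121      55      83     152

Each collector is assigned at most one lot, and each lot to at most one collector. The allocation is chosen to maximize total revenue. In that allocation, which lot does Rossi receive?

Rossi receives Lot E.

Optimal: Rossi→Lot E ($121), Huang→Lot A ($158), Okafor→Lot B ($147), Kapoor→Lot C ($178) — total 121+158+147+178 = $604.
Row-greedy (each collector in turn takes its best remaining lot) gives $567, worse by 37.
Next-best assignment: Rossi→Lot B, Huang→Lot C, Okafor→Lot A, Kapoor→Lot E = $590.
Checked against all permutations: $604 is optimal.
Rossi's own top lot is Lot B ($148), but forcing Rossi→Lot B and reassigning the rest optimally gives only $590 — worse by 14.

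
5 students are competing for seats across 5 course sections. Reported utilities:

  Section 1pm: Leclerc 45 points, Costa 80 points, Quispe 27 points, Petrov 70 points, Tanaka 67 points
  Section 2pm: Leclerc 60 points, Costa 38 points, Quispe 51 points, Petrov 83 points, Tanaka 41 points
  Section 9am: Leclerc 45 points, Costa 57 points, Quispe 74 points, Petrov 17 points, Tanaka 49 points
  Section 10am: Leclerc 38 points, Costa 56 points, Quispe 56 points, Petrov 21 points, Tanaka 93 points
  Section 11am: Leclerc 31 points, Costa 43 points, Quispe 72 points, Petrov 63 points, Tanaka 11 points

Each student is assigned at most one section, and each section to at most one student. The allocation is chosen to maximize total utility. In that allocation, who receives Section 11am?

Optimal: Leclerc→Section 9am (45 points), Costa→Section 1pm (80 points), Quispe→Section 11am (72 points), Petrov→Section 2pm (83 points), Tanaka→Section 10am (93 points) — total 45+80+72+83+93 = 373 points.
Row-greedy (each student in turn takes its best remaining section) gives 370 points, worse by 3.
Next-best assignment: Leclerc→Section 2pm, Costa→Section 1pm, Quispe→Section 9am, Petrov→Section 11am, Tanaka→Section 10am = 370 points.
No other one-to-one assignment exceeds 373 points.
Quispe's own top section is Section 9am (74 points), but forcing Quispe→Section 9am and reassigning the rest optimally gives only 370 points — worse by 3.

Quispe receives Section 11am.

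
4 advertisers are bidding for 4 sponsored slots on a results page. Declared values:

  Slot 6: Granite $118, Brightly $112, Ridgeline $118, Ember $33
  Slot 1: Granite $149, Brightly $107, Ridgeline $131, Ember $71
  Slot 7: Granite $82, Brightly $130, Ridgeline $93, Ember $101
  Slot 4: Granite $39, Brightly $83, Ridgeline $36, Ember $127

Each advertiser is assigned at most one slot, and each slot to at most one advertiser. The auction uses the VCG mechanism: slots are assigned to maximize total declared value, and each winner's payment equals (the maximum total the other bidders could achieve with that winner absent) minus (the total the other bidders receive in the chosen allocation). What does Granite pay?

Efficient allocation: Granite→Slot 1 ($149), Brightly→Slot 7 ($130), Ridgeline→Slot 6 ($118), Ember→Slot 4 ($127); total welfare W = $524.
Granite receives Slot 1 at value $149, so the others get W − 149 = $375.
Without Granite: best allocation of the remaining 3 bidders over all 4 slots is Brightly→Slot 7 ($130), Ridgeline→Slot 1 ($131), Ember→Slot 4 ($127), total $388.
VCG payment = (others' best without Granite) − (others' welfare with Granite) = 388 − 375 = $13.

Granite pays $13.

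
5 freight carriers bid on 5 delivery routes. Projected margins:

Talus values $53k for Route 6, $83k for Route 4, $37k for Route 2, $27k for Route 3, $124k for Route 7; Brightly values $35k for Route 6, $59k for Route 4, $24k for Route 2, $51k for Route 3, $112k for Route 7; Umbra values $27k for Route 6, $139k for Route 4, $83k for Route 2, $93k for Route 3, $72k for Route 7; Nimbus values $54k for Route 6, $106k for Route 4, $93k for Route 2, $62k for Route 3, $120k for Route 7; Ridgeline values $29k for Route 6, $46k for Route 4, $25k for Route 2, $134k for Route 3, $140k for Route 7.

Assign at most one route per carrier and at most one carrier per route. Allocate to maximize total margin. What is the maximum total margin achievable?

Max total: $531k

Optimal: Talus→Route 6 ($53k), Brightly→Route 7 ($112k), Umbra→Route 4 ($139k), Nimbus→Route 2 ($93k), Ridgeline→Route 3 ($134k) — total 53+112+139+93+134 = $531k.
Column-greedy (each route in turn goes to its best remaining carrier) gives $476k, worse by 55.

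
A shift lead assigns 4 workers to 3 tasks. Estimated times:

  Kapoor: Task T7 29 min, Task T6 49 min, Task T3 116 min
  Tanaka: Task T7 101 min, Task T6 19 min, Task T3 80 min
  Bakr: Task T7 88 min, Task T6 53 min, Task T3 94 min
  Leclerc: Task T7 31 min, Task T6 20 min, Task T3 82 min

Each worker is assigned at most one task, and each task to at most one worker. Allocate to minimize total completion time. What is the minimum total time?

Min total: 129 min

This is a one-to-one assignment (minimum-cost bipartite matching).
Optimal: Kapoor→Task T7 (29 min), Leclerc→Task T6 (20 min), Tanaka→Task T3 (80 min) — total 29+20+80 = 129 min.
Column-greedy (each task in turn goes to its cheapest remaining worker) gives 130 min, worse by 1.
Next-best assignment: Kapoor→Task T7, Tanaka→Task T6, Leclerc→Task T3 = 130 min.
No other one-to-one assignment undercuts 129 min.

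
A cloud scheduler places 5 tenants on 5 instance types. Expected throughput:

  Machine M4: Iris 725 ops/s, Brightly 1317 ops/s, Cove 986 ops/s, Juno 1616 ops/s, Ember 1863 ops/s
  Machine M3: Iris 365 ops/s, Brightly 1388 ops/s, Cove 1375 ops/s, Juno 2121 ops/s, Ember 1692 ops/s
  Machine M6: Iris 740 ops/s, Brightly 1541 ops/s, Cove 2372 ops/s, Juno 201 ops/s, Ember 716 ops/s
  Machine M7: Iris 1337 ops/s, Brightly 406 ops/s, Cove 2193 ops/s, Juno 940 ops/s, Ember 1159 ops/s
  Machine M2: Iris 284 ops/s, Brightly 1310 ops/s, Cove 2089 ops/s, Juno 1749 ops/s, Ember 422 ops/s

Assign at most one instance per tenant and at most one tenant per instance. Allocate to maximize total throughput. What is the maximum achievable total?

Maximum total: 9003 ops/s

Optimal: Iris→Machine M7 (1337 ops/s), Brightly→Machine M2 (1310 ops/s), Cove→Machine M6 (2372 ops/s), Juno→Machine M3 (2121 ops/s), Ember→Machine M4 (1863 ops/s) — total 1337+1310+2372+2121+1863 = 9003 ops/s.
Row-greedy (each tenant in turn takes its best remaining instance) gives 8951 ops/s, worse by 52.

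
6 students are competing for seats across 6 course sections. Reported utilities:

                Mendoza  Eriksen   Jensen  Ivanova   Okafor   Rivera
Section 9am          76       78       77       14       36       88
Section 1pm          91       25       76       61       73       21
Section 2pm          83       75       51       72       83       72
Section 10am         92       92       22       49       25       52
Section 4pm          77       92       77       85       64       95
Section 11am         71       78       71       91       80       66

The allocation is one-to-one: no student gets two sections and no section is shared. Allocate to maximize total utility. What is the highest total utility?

This is the linear assignment problem.
Optimal: Mendoza→Section 1pm (91 points), Eriksen→Section 10am (92 points), Jensen→Section 9am (77 points), Ivanova→Section 11am (91 points), Okafor→Section 2pm (83 points), Rivera→Section 4pm (95 points) — total 91+92+77+91+83+95 = 529 points.
Row-greedy (each student in turn takes its best remaining section) gives 456 points, worse by 73.
Next-best assignment: Mendoza→Section 1pm, Eriksen→Section 10am, Jensen→Section 4pm, Ivanova→Section 11am, Okafor→Section 2pm, Rivera→Section 9am = 522 points.
Every other assignment is strictly worse.

Maximum total: 529 points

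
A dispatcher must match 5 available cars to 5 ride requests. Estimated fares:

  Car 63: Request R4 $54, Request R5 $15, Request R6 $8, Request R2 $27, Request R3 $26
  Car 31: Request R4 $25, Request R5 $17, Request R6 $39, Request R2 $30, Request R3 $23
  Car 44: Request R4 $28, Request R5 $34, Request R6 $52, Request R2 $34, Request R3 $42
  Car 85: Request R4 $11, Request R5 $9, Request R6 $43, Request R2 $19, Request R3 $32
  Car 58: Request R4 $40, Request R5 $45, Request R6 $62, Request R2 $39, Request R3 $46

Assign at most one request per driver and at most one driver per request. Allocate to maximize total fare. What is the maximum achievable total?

Optimal: Car 63→Request R4 ($54), Car 31→Request R2 ($30), Car 44→Request R3 ($42), Car 85→Request R6 ($43), Car 58→Request R5 ($45) — total 54+30+42+43+45 = $214.
Row-greedy (each driver in turn takes its best remaining request) gives $199, worse by 15.

Max total: $214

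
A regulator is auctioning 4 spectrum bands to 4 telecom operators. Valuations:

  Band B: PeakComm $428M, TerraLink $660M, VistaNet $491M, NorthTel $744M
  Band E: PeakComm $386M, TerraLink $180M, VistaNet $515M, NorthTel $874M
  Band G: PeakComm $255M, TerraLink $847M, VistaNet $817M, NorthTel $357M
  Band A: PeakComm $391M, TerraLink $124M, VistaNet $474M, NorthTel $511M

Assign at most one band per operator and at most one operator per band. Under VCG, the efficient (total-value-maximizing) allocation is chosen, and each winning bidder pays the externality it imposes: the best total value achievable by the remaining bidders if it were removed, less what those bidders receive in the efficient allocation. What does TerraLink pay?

TerraLink pays $37M.

Efficient allocation: PeakComm→Band A ($391M), TerraLink→Band B ($660M), VistaNet→Band G ($817M), NorthTel→Band E ($874M); total welfare W = $2742M.
TerraLink receives Band B at value $660M, so the others get W − 660 = $2082M.
Without TerraLink: best allocation of the remaining 3 bidders over all 4 bands is PeakComm→Band B ($428M), VistaNet→Band G ($817M), NorthTel→Band E ($874M), total $2119M.
VCG payment = (others' best without TerraLink) − (others' welfare with TerraLink) = 2119 − 2082 = $37M.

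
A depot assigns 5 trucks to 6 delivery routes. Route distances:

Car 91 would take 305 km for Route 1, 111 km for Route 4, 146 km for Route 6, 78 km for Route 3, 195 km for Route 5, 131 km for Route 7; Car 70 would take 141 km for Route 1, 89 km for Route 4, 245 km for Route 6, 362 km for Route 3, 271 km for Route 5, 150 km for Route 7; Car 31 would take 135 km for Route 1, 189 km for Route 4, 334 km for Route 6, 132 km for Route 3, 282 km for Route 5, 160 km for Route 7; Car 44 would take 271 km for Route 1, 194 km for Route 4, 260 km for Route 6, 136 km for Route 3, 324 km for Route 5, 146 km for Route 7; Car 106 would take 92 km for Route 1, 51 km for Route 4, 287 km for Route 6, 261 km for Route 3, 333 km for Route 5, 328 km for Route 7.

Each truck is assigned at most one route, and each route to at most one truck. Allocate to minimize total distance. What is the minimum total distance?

Min total: 605 km

Optimal: Car 91→Route 6 (146 km), Car 70→Route 4 (89 km), Car 31→Route 3 (132 km), Car 44→Route 7 (146 km), Car 106→Route 1 (92 km) — total 146+89+132+146+92 = 605 km.
Row-greedy (each truck in turn takes its cheapest remaining route) gives 735 km, worse by 130.
Next-best assignment: Car 91→Route 6, Car 70→Route 1, Car 31→Route 3, Car 44→Route 7, Car 106→Route 4 = 616 km.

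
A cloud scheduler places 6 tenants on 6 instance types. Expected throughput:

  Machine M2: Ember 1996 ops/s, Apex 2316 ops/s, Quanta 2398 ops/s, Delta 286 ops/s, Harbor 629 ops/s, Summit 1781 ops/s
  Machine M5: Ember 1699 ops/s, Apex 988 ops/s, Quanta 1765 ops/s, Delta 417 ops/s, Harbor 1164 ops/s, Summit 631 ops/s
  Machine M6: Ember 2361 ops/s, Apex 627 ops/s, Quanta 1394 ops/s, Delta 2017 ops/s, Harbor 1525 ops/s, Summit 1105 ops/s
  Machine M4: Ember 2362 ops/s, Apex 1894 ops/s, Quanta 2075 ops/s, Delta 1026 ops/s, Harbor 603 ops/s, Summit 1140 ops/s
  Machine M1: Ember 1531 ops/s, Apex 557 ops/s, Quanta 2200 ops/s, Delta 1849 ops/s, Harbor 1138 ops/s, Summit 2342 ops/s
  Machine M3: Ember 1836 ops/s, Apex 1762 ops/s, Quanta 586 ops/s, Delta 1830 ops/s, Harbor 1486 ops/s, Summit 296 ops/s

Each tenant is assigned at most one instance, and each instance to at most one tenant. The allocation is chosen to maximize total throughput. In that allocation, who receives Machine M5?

This is a one-to-one assignment (maximum-weight bipartite matching).
Optimal: Ember→Machine M4 (2362 ops/s), Apex→Machine M2 (2316 ops/s), Quanta→Machine M5 (1765 ops/s), Delta→Machine M6 (2017 ops/s), Harbor→Machine M3 (1486 ops/s), Summit→Machine M1 (2342 ops/s) — total 2362+2316+1765+2017+1486+2342 = 12288 ops/s.
Max-entry greedy (repeatedly take the single best remaining cell) gives 12045 ops/s, worse by 243.
Swapping Delta↔Harbor (Delta→Machine M3 1830 ops/s, Harbor→Machine M6 1525 ops/s) loses 148.
Quanta's own top instance is Machine M2 (2398 ops/s), but forcing Quanta→Machine M2 and reassigning the rest optimally gives only 12045 ops/s — worse by 243.

Quanta receives Machine M5.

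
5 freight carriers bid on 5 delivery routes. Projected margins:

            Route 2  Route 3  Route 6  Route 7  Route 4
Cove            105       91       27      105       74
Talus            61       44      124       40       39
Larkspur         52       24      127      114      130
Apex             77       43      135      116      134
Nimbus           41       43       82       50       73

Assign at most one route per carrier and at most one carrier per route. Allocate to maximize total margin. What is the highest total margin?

Optimal: Cove→Route 2 ($105k), Talus→Route 6 ($124k), Larkspur→Route 7 ($114k), Apex→Route 4 ($134k), Nimbus→Route 3 ($43k) — total 105+124+114+134+43 = $520k.
Row-greedy (each carrier in turn takes its best remaining route) gives $518k, worse by 2.

Maximum total: $520k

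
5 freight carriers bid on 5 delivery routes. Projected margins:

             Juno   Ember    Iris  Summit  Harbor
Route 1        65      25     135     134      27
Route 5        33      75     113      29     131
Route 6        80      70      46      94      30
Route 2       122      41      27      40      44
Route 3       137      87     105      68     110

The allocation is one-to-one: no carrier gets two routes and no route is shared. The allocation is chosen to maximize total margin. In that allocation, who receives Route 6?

Summit receives Route 6.

Optimal: Juno→Route 2 ($122k), Ember→Route 3 ($87k), Iris→Route 1 ($135k), Summit→Route 6 ($94k), Harbor→Route 5 ($131k) — total 122+87+135+94+131 = $569k.
Max-entry greedy (repeatedly take the single best remaining cell) gives $538k, worse by 31.
Next-best assignment: Juno→Route 2, Ember→Route 6, Iris→Route 3, Summit→Route 1, Harbor→Route 5 = $562k.
Swapping Harbor↔Iris (Harbor→Route 1 $27k, Iris→Route 5 $113k) loses 126.
Checked against all permutations: $569k is optimal.
Summit's own top route is Route 1 ($134k), but forcing Summit→Route 1 and reassigning the rest optimally gives only $562k — worse by 7.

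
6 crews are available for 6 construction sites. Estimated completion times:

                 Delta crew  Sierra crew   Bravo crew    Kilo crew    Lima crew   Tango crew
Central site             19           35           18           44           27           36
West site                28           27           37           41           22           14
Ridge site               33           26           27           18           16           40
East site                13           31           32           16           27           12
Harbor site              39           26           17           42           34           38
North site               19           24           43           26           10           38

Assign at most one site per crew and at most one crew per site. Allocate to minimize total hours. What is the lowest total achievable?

Optimal: Delta crew→East site (13 hours), Sierra crew→Harbor site (26 hours), Bravo crew→Central site (18 hours), Kilo crew→Ridge site (18 hours), Lima crew→North site (10 hours), Tango crew→West site (14 hours) — total 13+26+18+18+10+14 = 99 hours.
Min-entry greedy (repeatedly take the single cheapest remaining cell) gives 103 hours, worse by 4.

Min total: 99 hours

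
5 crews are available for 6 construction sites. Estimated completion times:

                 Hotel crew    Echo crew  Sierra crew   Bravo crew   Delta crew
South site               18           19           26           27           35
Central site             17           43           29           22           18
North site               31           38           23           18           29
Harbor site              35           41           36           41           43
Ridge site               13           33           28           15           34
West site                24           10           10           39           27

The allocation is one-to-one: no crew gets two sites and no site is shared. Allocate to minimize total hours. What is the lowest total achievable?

Minimum total: 78 hours

Optimal: Hotel crew→Ridge site (13 hours), Echo crew→South site (19 hours), Sierra crew→West site (10 hours), Bravo crew→North site (18 hours), Delta crew→Central site (18 hours) — total 13+19+10+18+18 = 78 hours.
Row-greedy (each crew in turn takes its cheapest remaining site) gives 103 hours, worse by 25.
Next-best assignment: Hotel crew→South site, Echo crew→West site, Sierra crew→North site, Bravo crew→Ridge site, Delta crew→Central site = 84 hours.
Swapping Hotel crew↔Bravo crew (Hotel crew→North site 31 hours, Bravo crew→Ridge site 15 hours) adds 15.
No other one-to-one assignment undercuts 78 hours.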